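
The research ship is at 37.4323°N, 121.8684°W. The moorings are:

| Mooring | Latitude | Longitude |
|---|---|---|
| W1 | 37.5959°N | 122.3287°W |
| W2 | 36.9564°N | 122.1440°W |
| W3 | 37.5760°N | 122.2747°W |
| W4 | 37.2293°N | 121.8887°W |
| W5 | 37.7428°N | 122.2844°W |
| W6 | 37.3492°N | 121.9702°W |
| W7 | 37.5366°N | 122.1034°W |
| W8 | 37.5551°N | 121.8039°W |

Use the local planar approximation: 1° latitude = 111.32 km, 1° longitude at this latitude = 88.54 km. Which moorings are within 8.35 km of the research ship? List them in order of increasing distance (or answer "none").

Distances from 37.4323°N, 121.8684°W:
W1: √((0.1636·111.32)² + (-0.4603·88.54)²) = √(331.675196 + 1660.966928) = 44.6390 km
W2: √((-0.4759·111.32)² + (-0.2756·88.54)²) = √(2806.582448 + 595.439254) = 58.3269 km
W3: √((0.1437·111.32)² + (-0.4063·88.54)²) = √(255.893899 + 1294.114430) = 39.3701 km
W4: √((-0.2030·111.32)² + (-0.0203·88.54)²) = √(510.667796 + 3.230510) = 22.6693 km
W5: √((0.3105·111.32)² + (-0.4160·88.54)²) = √(1194.729547 + 1356.643369) = 50.5111 km
W6: √((-0.0831·111.32)² + (-0.1018·88.54)²) = √(85.575302 + 81.240875) = 12.9157 km
W7: √((0.1043·111.32)² + (-0.2350·88.54)²) = √(134.807797 + 432.927088) = 23.8272 km
W8: √((0.1228·111.32)² + (0.0645·88.54)²) = √(186.871525 + 32.613579) = 14.8150 km
Threshold 8.35 km: none within range.

none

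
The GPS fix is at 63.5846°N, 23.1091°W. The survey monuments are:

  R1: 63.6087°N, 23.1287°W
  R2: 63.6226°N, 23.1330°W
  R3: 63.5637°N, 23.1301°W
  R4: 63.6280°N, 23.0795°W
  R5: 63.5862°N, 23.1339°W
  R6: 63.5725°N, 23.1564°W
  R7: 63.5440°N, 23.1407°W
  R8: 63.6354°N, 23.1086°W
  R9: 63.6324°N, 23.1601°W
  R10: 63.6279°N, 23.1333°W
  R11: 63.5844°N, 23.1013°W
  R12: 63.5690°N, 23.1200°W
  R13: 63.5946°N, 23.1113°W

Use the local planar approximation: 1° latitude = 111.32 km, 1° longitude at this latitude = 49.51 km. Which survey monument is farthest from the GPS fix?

Distances from 63.5846°N, 23.1091°W:
R1: 2.8529 km
R2: 4.3925 km
R3: 2.5483 km
R4: 5.0487 km
R5: 1.2407 km
R6: 2.7016 km
R7: 4.7827 km
R8: 5.6551 km
R9: 5.8898 km
R10: 4.9668 km
R11: 0.3868 km
R12: 1.8185 km
R13: 1.1185 km
Maximum: R9 at 5.8898 km.

R9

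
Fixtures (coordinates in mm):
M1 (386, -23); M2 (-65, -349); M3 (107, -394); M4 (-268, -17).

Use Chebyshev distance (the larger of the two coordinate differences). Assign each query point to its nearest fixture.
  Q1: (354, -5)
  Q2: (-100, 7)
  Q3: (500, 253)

Q1→M1; Q2→M4; Q3→M1

Q1 at (354, -5):
  M1: max(|32|, |-18|) = 32 mm
  M2: max(|-419|, |-344|) = 419 mm
  M3: max(|-247|, |-389|) = 389 mm
  M4: max(|-622|, |-12|) = 622 mm
  → nearest: M1 (32 mm)
Q2 at (-100, 7):
  M1: max(|486|, |-30|) = 486 mm
  M2: max(|35|, |-356|) = 356 mm
  M3: max(|207|, |-401|) = 401 mm
  M4: max(|-168|, |-24|) = 168 mm
  → nearest: M4 (168 mm)
Q3 at (500, 253):
  M1: max(|-114|, |-276|) = 276 mm
  M2: max(|-565|, |-602|) = 602 mm
  M3: max(|-393|, |-647|) = 647 mm
  M4: max(|-768|, |-270|) = 768 mm
  → nearest: M1 (276 mm)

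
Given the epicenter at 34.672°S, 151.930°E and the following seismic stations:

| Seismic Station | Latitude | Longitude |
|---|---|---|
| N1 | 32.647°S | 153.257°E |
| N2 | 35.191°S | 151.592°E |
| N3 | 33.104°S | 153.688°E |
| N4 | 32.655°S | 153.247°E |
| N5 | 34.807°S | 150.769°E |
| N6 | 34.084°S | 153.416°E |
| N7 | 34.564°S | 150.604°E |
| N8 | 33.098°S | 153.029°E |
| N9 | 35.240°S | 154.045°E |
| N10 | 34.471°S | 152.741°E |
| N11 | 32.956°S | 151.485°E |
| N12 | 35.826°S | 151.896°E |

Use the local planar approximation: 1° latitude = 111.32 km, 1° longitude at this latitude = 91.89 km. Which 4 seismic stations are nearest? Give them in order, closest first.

N2, N10, N5, N7

Distances from 34.672°S, 151.930°E:
N1: 256.290 km
N2: 65.594 km
N3: 237.831 km
N4: 255.069 km
N5: 107.738 km
N6: 151.427 km
N7: 122.438 km
N8: 202.237 km
N9: 204.374 km
N10: 77.809 km
N11: 195.353 km
N12: 128.501 km
Sorted: N2 (65.594 km) < N10 (77.809 km) < N5 (107.738 km) < N7 (122.438 km) < N12 (128.501 km) < N6 (151.427 km) < …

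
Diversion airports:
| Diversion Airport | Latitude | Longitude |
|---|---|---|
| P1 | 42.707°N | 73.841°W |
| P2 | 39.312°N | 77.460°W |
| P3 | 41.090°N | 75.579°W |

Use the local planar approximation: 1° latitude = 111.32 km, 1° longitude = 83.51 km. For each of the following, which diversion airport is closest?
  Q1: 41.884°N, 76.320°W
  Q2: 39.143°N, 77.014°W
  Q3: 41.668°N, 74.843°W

Q1→P3; Q2→P2; Q3→P3

Q1 at 41.884°N, 76.320°W:
  P1: √((0.823·111.32)² + (2.479·83.51)²) = √(8393.55742 + 42857.81451) = 226.388 km
  P2: √((-2.572·111.32)² + (-1.140·83.51)²) = √(81976.30213 + 9063.30656) = 301.728 km
  P3: √((-0.794·111.32)² + (0.741·83.51)²) = √(7812.45269 + 3829.24702) = 107.897 km
  → nearest: P3 (107.897 km)
Q2 at 39.143°N, 77.014°W:
  P1: √((3.564·111.32)² + (3.173·83.51)²) = √(157406.18241 + 70212.93242) = 477.094 km
  P2: √((0.169·111.32)² + (-0.446·83.51)²) = √(353.93198 + 1387.22429) = 41.727 km
  P3: √((1.947·111.32)² + (1.435·83.51)²) = √(46976.24494 + 14360.87062) = 247.663 km
  → nearest: P2 (41.727 km)
Q3 at 41.668°N, 74.843°W:
  P1: √((1.039·111.32)² + (1.002·83.51)²) = √(13377.57796 + 7001.84368) = 142.757 km
  P2: √((-2.356·111.32)² + (-2.617·83.51)²) = √(68785.51094 + 47762.20988) = 341.391 km
  P3: √((-0.578·111.32)² + (-0.736·83.51)²) = √(4140.01650 + 3777.74462) = 88.982 km
  → nearest: P3 (88.982 km)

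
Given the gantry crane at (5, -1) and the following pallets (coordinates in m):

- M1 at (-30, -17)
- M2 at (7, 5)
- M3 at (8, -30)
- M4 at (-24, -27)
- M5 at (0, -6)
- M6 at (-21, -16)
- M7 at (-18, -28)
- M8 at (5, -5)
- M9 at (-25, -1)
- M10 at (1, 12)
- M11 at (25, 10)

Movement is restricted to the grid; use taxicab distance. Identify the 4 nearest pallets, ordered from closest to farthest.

M8, M2, M5, M10

Distances from (5, -1):
M1: 51 m
M2: 8 m
M3: 32 m
M4: 55 m
M5: 10 m
M6: 41 m
M7: 50 m
M8: 4 m
M9: 30 m
M10: 17 m
M11: 31 m
Sorted: M8 (4 m) < M2 (8 m) < M5 (10 m) < M10 (17 m) < M9 (30 m) < M11 (31 m) < …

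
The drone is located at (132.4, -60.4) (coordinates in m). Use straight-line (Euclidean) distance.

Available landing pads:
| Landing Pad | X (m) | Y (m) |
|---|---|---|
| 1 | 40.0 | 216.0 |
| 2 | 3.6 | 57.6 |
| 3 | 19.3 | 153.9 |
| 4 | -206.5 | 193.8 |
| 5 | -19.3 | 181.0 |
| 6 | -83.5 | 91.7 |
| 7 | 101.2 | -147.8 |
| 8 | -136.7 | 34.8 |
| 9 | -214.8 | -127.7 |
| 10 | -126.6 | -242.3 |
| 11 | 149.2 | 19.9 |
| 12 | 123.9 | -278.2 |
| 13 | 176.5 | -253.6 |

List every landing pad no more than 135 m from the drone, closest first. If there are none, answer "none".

11, 7

Distances from (132.4, -60.4):
1: 291.4 m
2: 174.7 m
3: 242.3 m
4: 423.6 m
5: 285.1 m
6: 264.1 m
7: 92.8 m
8: 285.4 m
9: 353.7 m
10: 316.5 m
11: 82.0 m
12: 218.0 m
13: 198.2 m
Threshold 135 m: 11 (82.0 m), 7 (92.8 m) are within range.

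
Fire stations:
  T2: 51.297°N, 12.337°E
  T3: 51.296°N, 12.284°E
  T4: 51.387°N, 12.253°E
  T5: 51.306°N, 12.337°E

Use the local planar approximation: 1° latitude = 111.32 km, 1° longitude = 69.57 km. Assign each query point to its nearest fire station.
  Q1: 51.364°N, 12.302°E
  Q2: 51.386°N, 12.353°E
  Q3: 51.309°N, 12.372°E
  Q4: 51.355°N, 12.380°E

Q1 at 51.364°N, 12.302°E:
  T2: √((-0.067·111.32)² + (0.035·69.57)²) = √(55.62833 + 5.92898) = 7.846 km
  T3: √((-0.068·111.32)² + (-0.018·69.57)²) = √(57.30127 + 1.56816) = 7.673 km
  T4: √((0.023·111.32)² + (-0.049·69.57)²) = √(6.55544 + 11.62080) = 4.263 km
  T5: √((-0.058·111.32)² + (0.035·69.57)²) = √(41.68717 + 5.92898) = 6.900 km
  → nearest: T4 (4.263 km)
Q2 at 51.386°N, 12.353°E:
  T2: √((-0.089·111.32)² + (-0.016·69.57)²) = √(98.15816 + 1.23904) = 9.970 km
  T3: √((-0.090·111.32)² + (-0.069·69.57)²) = √(100.37635 + 23.04317) = 11.109 km
  T4: √((0.001·111.32)² + (-0.100·69.57)²) = √(0.01239 + 48.39985) = 6.958 km
  T5: √((-0.080·111.32)² + (-0.016·69.57)²) = √(79.30971 + 1.23904) = 8.975 km
  → nearest: T4 (6.958 km)
Q3 at 51.309°N, 12.372°E:
  T2: √((-0.012·111.32)² + (-0.035·69.57)²) = √(1.78447 + 5.92898) = 2.777 km
  T3: √((-0.013·111.32)² + (-0.088·69.57)²) = √(2.09427 + 37.48084) = 6.291 km
  T4: √((0.078·111.32)² + (-0.119·69.57)²) = √(75.39379 + 68.53903) = 11.997 km
  T5: √((-0.003·111.32)² + (-0.035·69.57)²) = √(0.11153 + 5.92898) = 2.458 km
  → nearest: T5 (2.458 km)
Q4 at 51.355°N, 12.380°E:
  T2: √((-0.058·111.32)² + (-0.043·69.57)²) = √(41.68717 + 8.94913) = 7.116 km
  T3: √((-0.059·111.32)² + (-0.096·69.57)²) = √(43.13705 + 44.60530) = 9.367 km
  T4: √((0.032·111.32)² + (-0.127·69.57)²) = √(12.68955 + 78.06412) = 9.526 km
  T5: √((-0.049·111.32)² + (-0.043·69.57)²) = √(29.75353 + 8.94913) = 6.221 km
  → nearest: T5 (6.221 km)

Q1→T4; Q2→T4; Q3→T5; Q4→T5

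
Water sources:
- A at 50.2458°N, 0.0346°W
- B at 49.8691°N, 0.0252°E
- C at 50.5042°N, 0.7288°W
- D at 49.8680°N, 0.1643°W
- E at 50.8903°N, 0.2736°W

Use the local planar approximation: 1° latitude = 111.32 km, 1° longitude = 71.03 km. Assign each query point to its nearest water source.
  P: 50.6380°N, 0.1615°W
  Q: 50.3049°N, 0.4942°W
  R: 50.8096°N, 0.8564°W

P→E; Q→C; R→C

P at 50.6380°N, 0.1615°W:
  A: 44.5805 km
  B: 86.6152 km
  C: 42.9600 km
  D: 85.7166 km
  E: 29.1929 km
  → nearest: E (29.1929 km)
Q at 50.3049°N, 0.4942°W:
  A: 33.3017 km
  B: 60.9477 km
  C: 27.7471 km
  D: 53.9864 km
  E: 67.0241 km
  → nearest: C (27.7471 km)
R at 50.8096°N, 0.8564°W:
  A: 85.7114 km
  B: 121.9943 km
  C: 35.1845 km
  D: 115.7743 km
  E: 42.3598 km
  → nearest: C (35.1845 km)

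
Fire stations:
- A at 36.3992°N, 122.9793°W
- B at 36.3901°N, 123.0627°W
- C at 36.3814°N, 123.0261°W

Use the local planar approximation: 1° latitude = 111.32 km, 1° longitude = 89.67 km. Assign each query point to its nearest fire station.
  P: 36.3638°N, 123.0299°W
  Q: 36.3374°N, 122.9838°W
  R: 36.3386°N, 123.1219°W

P at 36.3638°N, 123.0299°W:
  A: 6.0097 km
  B: 4.1499 km
  C: 1.9886 km
  → nearest: C (1.9886 km)
Q at 36.3374°N, 122.9838°W:
  A: 6.8914 km
  B: 9.1908 km
  C: 6.1950 km
  → nearest: C (6.1950 km)
R at 36.3386°N, 123.1219°W:
  A: 14.4573 km
  B: 7.8132 km
  C: 9.8232 km
  → nearest: B (7.8132 km)

P→C; Q→C; R→B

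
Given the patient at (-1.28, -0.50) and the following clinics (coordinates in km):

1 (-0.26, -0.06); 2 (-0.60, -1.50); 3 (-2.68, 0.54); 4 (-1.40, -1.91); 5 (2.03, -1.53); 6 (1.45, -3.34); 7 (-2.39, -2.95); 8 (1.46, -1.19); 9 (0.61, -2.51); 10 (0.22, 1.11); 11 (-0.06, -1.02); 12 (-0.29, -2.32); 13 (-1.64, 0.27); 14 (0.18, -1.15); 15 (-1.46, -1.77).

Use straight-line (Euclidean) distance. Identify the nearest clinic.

13

Distances from (-1.28, -0.50):
1: √((1.02)² + (0.44)²) = √(1.0404 + 0.1936) = 1.11 km
2: √((0.68)² + (-1.00)²) = √(0.4624 + 1.0000) = 1.21 km
3: √((-1.40)² + (1.04)²) = √(1.9600 + 1.0816) = 1.74 km
4: √((-0.12)² + (-1.41)²) = √(0.0144 + 1.9881) = 1.42 km
5: √((3.31)² + (-1.03)²) = √(10.9561 + 1.0609) = 3.47 km
6: √((2.73)² + (-2.84)²) = √(7.4529 + 8.0656) = 3.94 km
7: √((-1.11)² + (-2.45)²) = √(1.2321 + 6.0025) = 2.69 km
8: √((2.74)² + (-0.69)²) = √(7.5076 + 0.4761) = 2.83 km
9: √((1.89)² + (-2.01)²) = √(3.5721 + 4.0401) = 2.76 km
10: √((1.50)² + (1.61)²) = √(2.2500 + 2.5921) = 2.20 km
11: √((1.22)² + (-0.52)²) = √(1.4884 + 0.2704) = 1.33 km
12: √((0.99)² + (-1.82)²) = √(0.9801 + 3.3124) = 2.07 km
13: √((-0.36)² + (0.77)²) = √(0.1296 + 0.5929) = 0.85 km
14: √((1.46)² + (-0.65)²) = √(2.1316 + 0.4225) = 1.60 km
15: √((-0.18)² + (-1.27)²) = √(0.0324 + 1.6129) = 1.28 km
Minimum: 13 at 0.85 km.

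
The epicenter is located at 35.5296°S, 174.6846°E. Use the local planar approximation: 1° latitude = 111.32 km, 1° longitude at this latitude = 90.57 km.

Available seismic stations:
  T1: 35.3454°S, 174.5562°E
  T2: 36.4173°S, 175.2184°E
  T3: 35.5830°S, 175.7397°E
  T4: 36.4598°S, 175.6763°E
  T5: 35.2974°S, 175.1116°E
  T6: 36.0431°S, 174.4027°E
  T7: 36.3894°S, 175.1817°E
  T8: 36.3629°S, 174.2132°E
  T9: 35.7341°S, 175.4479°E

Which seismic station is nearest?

Distances from 35.5296°S, 174.6846°E:
T1: √((0.1842·111.32)² + (-0.1284·90.57)²) = √(420.460930 + 135.238014) = 23.5733 km
T2: √((-0.8877·111.32)² + (0.5338·90.57)²) = √(9765.148118 + 2337.361436) = 110.0114 km
T3: √((-0.0534·111.32)² + (1.0551·90.57)²) = √(35.336938 + 9131.791386) = 95.7451 km
T4: √((-0.9302·111.32)² + (0.9917·90.57)²) = √(10722.574334 + 8067.321446) = 137.0762 km
T5: √((0.2322·111.32)² + (0.4270·90.57)²) = √(668.145159 + 1495.631094) = 46.5164 km
T6: √((-0.5135·111.32)² + (-0.2819·90.57)²) = √(3267.587990 + 651.866837) = 62.6055 km
T7: √((-0.8598·111.32)² + (0.4971·90.57)²) = √(9160.966118 + 2027.011729) = 105.7732 km
T8: √((-0.8333·111.32)² + (-0.4714·90.57)²) = √(8604.966006 + 1822.837237) = 102.1166 km
T9: √((-0.2045·111.32)² + (0.7633·90.57)²) = √(518.242493 + 4779.244623) = 72.7838 km
Minimum: T1 at 23.5733 km.

T1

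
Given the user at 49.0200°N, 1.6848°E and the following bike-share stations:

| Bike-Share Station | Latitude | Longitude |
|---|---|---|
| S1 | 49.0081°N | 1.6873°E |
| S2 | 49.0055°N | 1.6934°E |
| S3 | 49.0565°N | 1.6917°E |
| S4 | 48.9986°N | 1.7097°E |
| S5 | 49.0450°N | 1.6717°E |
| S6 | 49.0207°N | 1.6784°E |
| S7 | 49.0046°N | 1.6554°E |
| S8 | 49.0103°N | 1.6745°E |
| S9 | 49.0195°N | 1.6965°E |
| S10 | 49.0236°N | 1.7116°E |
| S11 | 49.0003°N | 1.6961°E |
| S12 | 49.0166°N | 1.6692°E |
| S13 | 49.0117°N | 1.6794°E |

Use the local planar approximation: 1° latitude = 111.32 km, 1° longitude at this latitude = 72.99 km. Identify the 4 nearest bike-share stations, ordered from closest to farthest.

S6, S9, S13, S12

Distances from 49.0200°N, 1.6848°E:
S1: 1.3372 km
S2: 1.7319 km
S3: 4.0943 km
S4: 2.9964 km
S5: 2.9427 km
S6: 0.4736 km
S7: 2.7466 km
S8: 1.3157 km
S9: 0.8558 km
S10: 1.9968 km
S11: 2.3430 km
S12: 1.1999 km
S13: 1.0045 km
Sorted: S6 (0.4736 km) < S9 (0.8558 km) < S13 (1.0045 km) < S12 (1.1999 km) < S8 (1.3157 km) < S1 (1.3372 km) < …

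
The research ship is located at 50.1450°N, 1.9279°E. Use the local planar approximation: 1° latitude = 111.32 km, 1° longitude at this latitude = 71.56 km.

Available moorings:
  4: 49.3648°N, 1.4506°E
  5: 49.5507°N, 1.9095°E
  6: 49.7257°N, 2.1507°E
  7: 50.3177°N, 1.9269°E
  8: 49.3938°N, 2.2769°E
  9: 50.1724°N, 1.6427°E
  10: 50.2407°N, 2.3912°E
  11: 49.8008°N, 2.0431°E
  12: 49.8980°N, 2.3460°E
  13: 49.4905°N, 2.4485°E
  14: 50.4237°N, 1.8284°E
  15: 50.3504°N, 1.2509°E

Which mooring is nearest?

Distances from 50.1450°N, 1.9279°E:
4: 93.3266 km
5: 66.1706 km
6: 49.3243 km
7: 19.2251 km
8: 87.2733 km
9: 20.6356 km
10: 34.8233 km
11: 39.1931 km
12: 40.6349 km
13: 81.8309 km
14: 31.8314 km
15: 53.5709 km
Minimum: 7 at 19.2251 km.

7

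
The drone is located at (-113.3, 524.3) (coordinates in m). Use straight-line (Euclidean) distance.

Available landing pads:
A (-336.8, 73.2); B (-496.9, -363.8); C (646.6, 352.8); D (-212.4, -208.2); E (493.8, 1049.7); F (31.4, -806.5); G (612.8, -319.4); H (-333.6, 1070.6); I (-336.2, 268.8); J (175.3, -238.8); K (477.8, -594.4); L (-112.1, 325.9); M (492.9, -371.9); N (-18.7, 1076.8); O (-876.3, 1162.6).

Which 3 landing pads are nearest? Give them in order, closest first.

L, I, A

Distances from (-113.3, 524.3):
A: 503.4 m
B: 967.4 m
C: 779.0 m
D: 739.2 m
E: 802.9 m
F: 1338.6 m
G: 1113.1 m
H: 589.0 m
I: 339.1 m
J: 815.9 m
K: 1265.3 m
L: 198.4 m
M: 1082.0 m
N: 560.5 m
O: 994.8 m
Sorted: L (198.4 m) < I (339.1 m) < A (503.4 m) < N (560.5 m) < H (589.0 m) < …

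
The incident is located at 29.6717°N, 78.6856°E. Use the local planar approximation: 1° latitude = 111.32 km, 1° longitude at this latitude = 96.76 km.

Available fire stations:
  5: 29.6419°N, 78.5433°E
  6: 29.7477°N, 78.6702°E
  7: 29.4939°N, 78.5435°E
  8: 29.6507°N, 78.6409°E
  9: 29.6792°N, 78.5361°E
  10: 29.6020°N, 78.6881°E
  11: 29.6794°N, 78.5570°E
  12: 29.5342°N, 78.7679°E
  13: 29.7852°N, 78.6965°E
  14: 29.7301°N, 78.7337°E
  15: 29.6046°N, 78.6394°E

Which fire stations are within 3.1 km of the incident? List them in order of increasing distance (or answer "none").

Distances from 29.6717°N, 78.6856°E:
5: √((-0.0298·111.32)² + (-0.1423·96.76)²) = √(11.004718 + 189.583929) = 14.1629 km
6: √((0.0760·111.32)² + (-0.0154·96.76)²) = √(71.577015 + 2.220410) = 8.5905 km
7: √((-0.1778·111.32)² + (-0.1421·96.76)²) = √(391.750815 + 189.051390) = 24.0998 km
8: √((-0.0210·111.32)² + (-0.0447·96.76)²) = √(5.464935 + 18.707113) = 4.9165 km
9: √((0.0075·111.32)² + (-0.1495·96.76)²) = √(0.697058 + 209.254162) = 14.4897 km
10: √((-0.0697·111.32)² + (0.0025·96.76)²) = √(60.202143 + 0.058516) = 7.7628 km
11: √((0.0077·111.32)² + (-0.1286·96.76)²) = √(0.734730 + 154.836611) = 12.4728 km
12: √((-0.1375·111.32)² + (0.0823·96.76)²) = √(234.288942 + 63.414911) = 17.2541 km
13: √((0.1135·111.32)² + (0.0109·96.76)²) = √(159.638676 + 1.112358) = 12.6788 km
14: √((0.0584·111.32)² + (0.0481·96.76)²) = √(42.264145 + 21.661168) = 7.9953 km
15: √((-0.0671·111.32)² + (-0.0462·96.76)²) = √(55.794506 + 19.983689) = 8.7051 km
Threshold 3.1 km: none within range.

none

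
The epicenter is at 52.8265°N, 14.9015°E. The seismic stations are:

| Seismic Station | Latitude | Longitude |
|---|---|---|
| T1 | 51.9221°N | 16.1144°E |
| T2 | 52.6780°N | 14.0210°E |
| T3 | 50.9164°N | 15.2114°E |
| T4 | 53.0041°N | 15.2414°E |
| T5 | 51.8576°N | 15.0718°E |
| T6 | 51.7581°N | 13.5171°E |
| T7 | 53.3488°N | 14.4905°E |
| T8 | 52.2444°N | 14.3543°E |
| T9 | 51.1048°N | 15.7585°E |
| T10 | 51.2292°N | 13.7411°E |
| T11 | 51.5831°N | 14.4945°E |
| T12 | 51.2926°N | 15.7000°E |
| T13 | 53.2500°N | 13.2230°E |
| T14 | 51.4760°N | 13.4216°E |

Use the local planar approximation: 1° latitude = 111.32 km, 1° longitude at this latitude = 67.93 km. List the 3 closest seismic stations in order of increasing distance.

Distances from 52.8265°N, 14.9015°E:
T1: 130.0942 km
T2: 62.0548 km
T3: 213.6719 km
T4: 30.3972 km
T5: 108.4766 km
T6: 151.6223 km
T7: 64.4983 km
T8: 74.7038 km
T9: 200.3061 km
T10: 194.5005 km
T11: 141.1495 km
T12: 179.1621 km
T13: 123.3825 km
T14: 180.8525 km
Sorted: T4 (30.3972 km) < T2 (62.0548 km) < T7 (64.4983 km) < T8 (74.7038 km) < T5 (108.4766 km) < …

T4, T2, T7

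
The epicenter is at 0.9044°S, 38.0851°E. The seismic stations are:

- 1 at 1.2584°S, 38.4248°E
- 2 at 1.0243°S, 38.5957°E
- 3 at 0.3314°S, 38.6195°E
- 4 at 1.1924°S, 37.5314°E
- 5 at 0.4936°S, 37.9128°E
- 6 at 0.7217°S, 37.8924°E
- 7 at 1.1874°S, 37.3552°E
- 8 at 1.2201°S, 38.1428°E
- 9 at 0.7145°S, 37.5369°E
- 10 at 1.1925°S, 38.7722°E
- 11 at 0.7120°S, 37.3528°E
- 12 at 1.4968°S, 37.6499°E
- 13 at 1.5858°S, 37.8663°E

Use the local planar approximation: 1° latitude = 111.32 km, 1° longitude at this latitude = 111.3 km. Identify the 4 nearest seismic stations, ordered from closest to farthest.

Distances from 0.9044°S, 38.0851°E:
1: 54.6116 km
2: 58.3761 km
3: 87.2148 km
4: 69.4674 km
5: 49.5884 km
6: 29.5573 km
7: 87.1325 km
8: 35.7257 km
9: 64.5730 km
10: 82.9269 km
11: 84.2721 km
12: 81.8235 km
13: 79.6667 km
Sorted: 6 (29.5573 km) < 8 (35.7257 km) < 5 (49.5884 km) < 1 (54.6116 km) < 2 (58.3761 km) < 9 (64.5730 km) < …

6, 8, 5, 1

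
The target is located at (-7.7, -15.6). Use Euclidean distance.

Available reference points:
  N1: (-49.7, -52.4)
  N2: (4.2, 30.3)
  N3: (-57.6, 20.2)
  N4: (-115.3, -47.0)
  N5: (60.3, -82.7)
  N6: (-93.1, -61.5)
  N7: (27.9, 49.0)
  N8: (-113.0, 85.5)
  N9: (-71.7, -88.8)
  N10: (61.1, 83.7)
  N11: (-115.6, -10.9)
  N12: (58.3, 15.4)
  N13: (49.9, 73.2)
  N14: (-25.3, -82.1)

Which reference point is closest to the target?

N2

Distances from (-7.7, -15.6):
N1: √((-42.0)² + (-36.8)²) = √(1764.000 + 1354.240) = 55.8
N2: √((11.9)² + (45.9)²) = √(141.610 + 2106.810) = 47.4
N3: √((-49.9)² + (35.8)²) = √(2490.010 + 1281.640) = 61.4
N4: √((-107.6)² + (-31.4)²) = √(11577.760 + 985.960) = 112.1
N5: √((68.0)² + (-67.1)²) = √(4624.000 + 4502.410) = 95.5
N6: √((-85.4)² + (-45.9)²) = √(7293.160 + 2106.810) = 97.0
N7: √((35.6)² + (64.6)²) = √(1267.360 + 4173.160) = 73.8
N8: √((-105.3)² + (101.1)²) = √(11088.090 + 10221.210) = 146.0
N9: √((-64.0)² + (-73.2)²) = √(4096.000 + 5358.240) = 97.2
N10: √((68.8)² + (99.3)²) = √(4733.440 + 9860.490) = 120.8
N11: √((-107.9)² + (4.7)²) = √(11642.410 + 22.090) = 108.0
N12: √((66.0)² + (31.0)²) = √(4356.000 + 961.000) = 72.9
N13: √((57.6)² + (88.8)²) = √(3317.760 + 7885.440) = 105.8
N14: √((-17.6)² + (-66.5)²) = √(309.760 + 4422.250) = 68.8
Minimum: N2 at 47.4.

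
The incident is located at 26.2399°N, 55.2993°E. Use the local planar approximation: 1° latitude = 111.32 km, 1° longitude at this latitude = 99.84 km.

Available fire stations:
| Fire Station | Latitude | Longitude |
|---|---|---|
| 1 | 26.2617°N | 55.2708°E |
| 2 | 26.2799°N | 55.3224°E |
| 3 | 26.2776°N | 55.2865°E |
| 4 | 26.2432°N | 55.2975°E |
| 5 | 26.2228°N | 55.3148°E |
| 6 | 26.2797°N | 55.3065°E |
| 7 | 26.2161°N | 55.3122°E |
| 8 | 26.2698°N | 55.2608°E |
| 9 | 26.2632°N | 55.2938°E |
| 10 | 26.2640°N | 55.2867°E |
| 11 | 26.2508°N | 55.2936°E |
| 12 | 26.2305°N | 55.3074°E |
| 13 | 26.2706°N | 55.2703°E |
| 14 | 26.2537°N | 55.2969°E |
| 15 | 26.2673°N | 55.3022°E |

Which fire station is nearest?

Distances from 26.2399°N, 55.2993°E:
1: √((0.0218·111.32)² + (-0.0285·99.84)²) = √(5.889242 + 8.096529) = 3.7398 km
2: √((0.0400·111.32)² + (0.0231·99.84)²) = √(19.827428 + 5.319038) = 5.0146 km
3: √((0.0377·111.32)² + (-0.0128·99.84)²) = √(17.612828 + 1.633161) = 4.3870 km
4: √((0.0033·111.32)² + (-0.0018·99.84)²) = √(0.134950 + 0.032296) = 0.4090 km
5: √((-0.0171·111.32)² + (0.0155·99.84)²) = √(3.623586 + 2.394818) = 2.4532 km
6: √((0.0398·111.32)² + (0.0072·99.84)²) = √(19.629649 + 0.516742) = 4.4885 km
7: √((-0.0238·111.32)² + (0.0129·99.84)²) = √(7.019405 + 1.658779) = 2.9459 km
8: √((0.0299·111.32)² + (-0.0385·99.84)²) = √(11.078699 + 14.775106) = 5.0847 km
9: √((0.0233·111.32)² + (-0.0055·99.84)²) = √(6.727570 + 0.301533) = 2.6512 km
10: √((0.0241·111.32)² + (-0.0126·99.84)²) = √(7.197480 + 1.582524) = 2.9631 km
11: √((0.0109·111.32)² + (-0.0057·99.84)²) = √(1.472310 + 0.323861) = 1.3402 km
12: √((-0.0094·111.32)² + (0.0081·99.84)²) = √(1.094970 + 0.654002) = 1.3225 km
13: √((0.0307·111.32)² + (-0.0290·99.84)²) = √(11.679470 + 8.383110) = 4.4791 km
14: √((0.0138·111.32)² + (-0.0024·99.84)²) = √(2.359960 + 0.057416) = 1.5548 km
15: √((0.0274·111.32)² + (0.0029·99.84)²) = √(9.303525 + 0.083831) = 3.0639 km
Minimum: 4 at 0.4090 km.

4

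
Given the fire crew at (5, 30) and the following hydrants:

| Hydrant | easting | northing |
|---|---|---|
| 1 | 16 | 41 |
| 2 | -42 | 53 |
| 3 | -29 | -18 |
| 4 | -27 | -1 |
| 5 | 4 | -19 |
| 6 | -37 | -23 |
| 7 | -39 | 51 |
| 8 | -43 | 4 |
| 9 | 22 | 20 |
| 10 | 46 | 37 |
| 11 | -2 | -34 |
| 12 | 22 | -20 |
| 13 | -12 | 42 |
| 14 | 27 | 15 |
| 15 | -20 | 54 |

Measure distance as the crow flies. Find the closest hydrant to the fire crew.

Distances from (5, 30):
1: √((11)² + (11)²) = √(121.000 + 121.000) = 15.6
2: √((-47)² + (23)²) = √(2209.000 + 529.000) = 52.3
3: √((-34)² + (-48)²) = √(1156.000 + 2304.000) = 58.8
4: √((-32)² + (-31)²) = √(1024.000 + 961.000) = 44.6
5: √((-1)² + (-49)²) = √(1.000 + 2401.000) = 49.0
6: √((-42)² + (-53)²) = √(1764.000 + 2809.000) = 67.6
7: √((-44)² + (21)²) = √(1936.000 + 441.000) = 48.8
8: √((-48)² + (-26)²) = √(2304.000 + 676.000) = 54.6
9: √((17)² + (-10)²) = √(289.000 + 100.000) = 19.7
10: √((41)² + (7)²) = √(1681.000 + 49.000) = 41.6
11: √((-7)² + (-64)²) = √(49.000 + 4096.000) = 64.4
12: √((17)² + (-50)²) = √(289.000 + 2500.000) = 52.8
13: √((-17)² + (12)²) = √(289.000 + 144.000) = 20.8
14: √((22)² + (-15)²) = √(484.000 + 225.000) = 26.6
15: √((-25)² + (24)²) = √(625.000 + 576.000) = 34.7
Minimum: 1 at 15.6.

1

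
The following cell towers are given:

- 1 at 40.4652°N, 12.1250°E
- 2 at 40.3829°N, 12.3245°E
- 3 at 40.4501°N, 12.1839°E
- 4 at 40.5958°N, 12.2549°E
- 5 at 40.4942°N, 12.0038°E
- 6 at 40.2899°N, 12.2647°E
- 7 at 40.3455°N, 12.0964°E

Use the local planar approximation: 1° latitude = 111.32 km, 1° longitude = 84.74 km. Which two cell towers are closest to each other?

1 and 3

Pairwise distances:
1–2: 19.2285 km
1–3: 5.2666 km
1–4: 18.2355 km
1–5: 10.7659 km
1–6: 22.8244 km
1–7: 13.5436 km
2–3: 14.0682 km
2–4: 24.4229 km
2–5: 29.8672 km
2–6: 11.5264 km
2–7: 19.7725 km
3–4: 17.2993 km
3–5: 16.0318 km
3–6: 19.1027 km
3–7: 13.8045 km
4–5: 24.0973 km
4–6: 34.0629 km
4–7: 30.9317 km
5–6: 31.7179 km
5–7: 18.3190 km
6–7: 15.5469 km
Closest pair: 1–3 at 5.2666 km.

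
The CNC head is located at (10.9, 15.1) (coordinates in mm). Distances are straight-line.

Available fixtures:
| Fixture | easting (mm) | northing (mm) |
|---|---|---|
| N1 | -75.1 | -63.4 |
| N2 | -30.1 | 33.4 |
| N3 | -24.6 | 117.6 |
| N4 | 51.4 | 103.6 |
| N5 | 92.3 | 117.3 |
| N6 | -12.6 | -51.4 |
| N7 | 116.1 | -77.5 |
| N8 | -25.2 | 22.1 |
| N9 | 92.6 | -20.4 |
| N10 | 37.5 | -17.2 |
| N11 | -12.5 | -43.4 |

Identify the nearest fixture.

Distances from (10.9, 15.1):
N1: √((-86.0)² + (-78.5)²) = √(7396.000 + 6162.250) = 116.4 mm
N2: √((-41.0)² + (18.3)²) = √(1681.000 + 334.890) = 44.9 mm
N3: √((-35.5)² + (102.5)²) = √(1260.250 + 10506.250) = 108.5 mm
N4: √((40.5)² + (88.5)²) = √(1640.250 + 7832.250) = 97.3 mm
N5: √((81.4)² + (102.2)²) = √(6625.960 + 10444.840) = 130.7 mm
N6: √((-23.5)² + (-66.5)²) = √(552.250 + 4422.250) = 70.5 mm
N7: √((105.2)² + (-92.6)²) = √(11067.040 + 8574.760) = 140.1 mm
N8: √((-36.1)² + (7.0)²) = √(1303.210 + 49.000) = 36.8 mm
N9: √((81.7)² + (-35.5)²) = √(6674.890 + 1260.250) = 89.1 mm
N10: √((26.6)² + (-32.3)²) = √(707.560 + 1043.290) = 41.8 mm
N11: √((-23.4)² + (-58.5)²) = √(547.560 + 3422.250) = 63.0 mm
Minimum: N8 at 36.8 mm.

N8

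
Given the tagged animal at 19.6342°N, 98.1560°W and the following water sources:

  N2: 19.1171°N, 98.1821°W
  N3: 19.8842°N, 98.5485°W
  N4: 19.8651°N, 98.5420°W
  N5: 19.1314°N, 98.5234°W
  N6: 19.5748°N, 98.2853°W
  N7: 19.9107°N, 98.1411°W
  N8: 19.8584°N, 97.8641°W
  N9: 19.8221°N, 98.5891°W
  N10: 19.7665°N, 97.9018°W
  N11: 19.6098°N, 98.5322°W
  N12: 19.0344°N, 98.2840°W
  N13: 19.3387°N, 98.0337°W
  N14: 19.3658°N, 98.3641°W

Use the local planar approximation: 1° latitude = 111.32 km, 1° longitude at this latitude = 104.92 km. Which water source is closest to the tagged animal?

N6

Distances from 19.6342°N, 98.1560°W:
N2: √((-0.5171·111.32)² + (-0.0261·104.92)²) = √(3313.564821 + 7.498900) = 57.6287 km
N3: √((0.2500·111.32)² + (-0.3925·104.92)²) = √(774.508900 + 1695.882997) = 49.7030 km
N4: √((0.2309·111.32)² + (-0.3860·104.92)²) = √(660.684718 + 1640.178721) = 47.9673 km
N5: √((-0.5028·111.32)² + (-0.3674·104.92)²) = √(3132.830753 + 1485.918083) = 67.9614 km
N6: √((-0.0594·111.32)² + (-0.1293·104.92)²) = √(43.723940 + 184.040589) = 15.0919 km
N7: √((0.2765·111.32)² + (0.0149·104.92)²) = √(947.407169 + 2.443932) = 30.8197 km
N8: √((0.2242·111.32)² + (0.2919·104.92)²) = √(622.898969 + 937.960941) = 39.5077 km
N9: √((0.1879·111.32)² + (-0.4331·104.92)²) = √(437.522060 + 2064.871030) = 50.0239 km
N10: √((0.1323·111.32)² + (0.2542·104.92)²) = √(216.903262 + 711.324318) = 30.4668 km
N11: √((-0.0244·111.32)² + (-0.3762·104.92)²) = √(7.377786 + 1557.952263) = 39.5643 km
N12: √((-0.5998·111.32)² + (-0.1280·104.92)²) = √(4458.197646 + 180.358454) = 68.1069 km
N13: √((-0.2955·111.32)² + (0.1223·104.92)²) = √(1082.084972 + 164.652936) = 35.3092 km
N14: √((-0.2684·111.32)² + (-0.2081·104.92)²) = √(892.712094 + 476.717093) = 37.0058 km
Minimum: N6 at 15.0919 km.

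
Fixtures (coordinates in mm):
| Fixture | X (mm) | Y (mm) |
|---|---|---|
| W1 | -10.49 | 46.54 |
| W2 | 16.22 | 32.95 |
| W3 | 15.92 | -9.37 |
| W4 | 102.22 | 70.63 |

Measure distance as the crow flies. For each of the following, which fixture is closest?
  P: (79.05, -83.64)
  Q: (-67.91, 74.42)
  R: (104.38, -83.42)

P at (79.05, -83.64):
  W1: 158.00 mm
  W2: 132.44 mm
  W3: 97.48 mm
  W4: 156.00 mm
  → nearest: W3 (97.48 mm)
Q at (-67.91, 74.42):
  W1: 63.83 mm
  W2: 93.80 mm
  W3: 118.53 mm
  W4: 170.17 mm
  → nearest: W1 (63.83 mm)
R at (104.38, -83.42):
  W1: 173.45 mm
  W2: 145.99 mm
  W3: 115.36 mm
  W4: 154.07 mm
  → nearest: W3 (115.36 mm)

P→W3; Q→W1; R→W3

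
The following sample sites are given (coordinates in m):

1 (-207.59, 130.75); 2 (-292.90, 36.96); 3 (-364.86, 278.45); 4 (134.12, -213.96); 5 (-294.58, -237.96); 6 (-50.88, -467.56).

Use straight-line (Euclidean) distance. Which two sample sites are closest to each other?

Pairwise distances:
1–2: 126.78 m
1–3: 215.75 m
1–4: 485.38 m
1–5: 378.83 m
1–6: 618.49 m
2–3: 251.98 m
2–4: 495.28 m
2–5: 274.93 m
2–6: 559.57 m
3–4: 701.03 m
3–5: 521.17 m
3–6: 809.39 m
4–5: 429.37 m
4–6: 313.91 m
5–6: 334.82 m
Closest pair: 1–2 at 126.78 m.

1 and 2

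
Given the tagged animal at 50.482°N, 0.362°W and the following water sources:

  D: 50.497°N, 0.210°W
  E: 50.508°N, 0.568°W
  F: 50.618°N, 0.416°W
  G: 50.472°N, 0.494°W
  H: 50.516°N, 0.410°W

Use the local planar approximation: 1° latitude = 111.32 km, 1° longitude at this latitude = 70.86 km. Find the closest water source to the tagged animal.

H

Distances from 50.482°N, 0.362°W:
D: √((0.015·111.32)² + (0.152·70.86)²) = √(2.78823 + 116.00841) = 10.899 km
E: √((0.026·111.32)² + (-0.206·70.86)²) = √(8.37709 + 213.07708) = 14.881 km
F: √((0.136·111.32)² + (-0.054·70.86)²) = √(229.20507 + 14.64164) = 15.616 km
G: √((-0.010·111.32)² + (-0.132·70.86)²) = √(1.23921 + 87.48834) = 9.420 km
H: √((0.034·111.32)² + (-0.048·70.86)²) = √(14.32532 + 11.56871) = 5.089 km
Minimum: H at 5.089 km.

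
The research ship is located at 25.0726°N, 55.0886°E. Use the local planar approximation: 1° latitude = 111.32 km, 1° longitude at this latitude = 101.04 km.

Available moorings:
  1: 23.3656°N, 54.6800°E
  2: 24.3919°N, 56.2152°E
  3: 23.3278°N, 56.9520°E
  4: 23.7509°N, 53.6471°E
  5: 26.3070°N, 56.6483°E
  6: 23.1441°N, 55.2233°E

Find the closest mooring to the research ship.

2

Distances from 25.0726°N, 55.0886°E:
1: 194.4564 km
2: 136.7464 km
3: 270.5075 km
4: 207.0299 km
5: 209.0878 km
6: 215.1116 km
Minimum: 2 at 136.7464 km.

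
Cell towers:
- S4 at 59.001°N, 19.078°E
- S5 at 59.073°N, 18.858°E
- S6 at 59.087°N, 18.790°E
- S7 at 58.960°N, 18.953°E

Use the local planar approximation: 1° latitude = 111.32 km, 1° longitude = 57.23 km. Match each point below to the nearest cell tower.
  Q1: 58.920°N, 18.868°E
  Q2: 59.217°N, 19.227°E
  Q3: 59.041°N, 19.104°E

Q1 at 58.920°N, 18.868°E:
  S4: √((0.081·111.32)² + (0.210·57.23)²) = √(81.30485 + 144.43953) = 15.025 km
  S5: √((0.153·111.32)² + (-0.010·57.23)²) = √(290.08766 + 0.32753) = 17.042 km
  S6: √((0.167·111.32)² + (-0.078·57.23)²) = √(345.60446 + 19.92676) = 19.119 km
  S7: √((0.040·111.32)² + (0.085·57.23)²) = √(19.82743 + 23.66385) = 6.595 km
  → nearest: S7 (6.595 km)
Q2 at 59.217°N, 19.227°E:
  S4: √((-0.216·111.32)² + (-0.149·57.23)²) = √(578.16780 + 72.71433) = 25.512 km
  S5: √((-0.144·111.32)² + (-0.369·57.23)²) = √(256.96346 + 445.96443) = 26.513 km
  S6: √((-0.130·111.32)² + (-0.437·57.23)²) = √(209.42721 + 625.47559) = 28.895 km
  S7: √((-0.257·111.32)² + (-0.274·57.23)²) = √(818.48861 + 245.89439) = 32.625 km
  → nearest: S4 (25.512 km)
Q3 at 59.041°N, 19.104°E:
  S4: √((-0.040·111.32)² + (-0.026·57.23)²) = √(19.82743 + 2.21408) = 4.695 km
  S5: √((0.032·111.32)² + (-0.246·57.23)²) = √(12.68955 + 198.20641) = 14.522 km
  S6: √((0.046·111.32)² + (-0.314·57.23)²) = √(26.22177 + 322.92881) = 18.686 km
  S7: √((-0.081·111.32)² + (-0.151·57.23)²) = √(81.30485 + 74.67950) = 12.489 km
  → nearest: S4 (4.695 km)

Q1→S7; Q2→S4; Q3→S4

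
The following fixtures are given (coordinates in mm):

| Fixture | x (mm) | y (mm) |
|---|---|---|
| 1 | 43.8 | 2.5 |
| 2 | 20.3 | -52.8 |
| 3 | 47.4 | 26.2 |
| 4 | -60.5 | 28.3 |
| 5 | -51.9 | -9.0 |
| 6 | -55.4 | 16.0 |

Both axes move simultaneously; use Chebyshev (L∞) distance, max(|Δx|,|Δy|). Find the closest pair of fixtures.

Pairwise distances:
1–2: 55.3 mm
1–3: 23.7 mm
1–4: 104.3 mm
1–5: 95.7 mm
1–6: 99.2 mm
2–3: 79.0 mm
2–4: 81.1 mm
2–5: 72.2 mm
2–6: 75.7 mm
3–4: 107.9 mm
3–5: 99.3 mm
3–6: 102.8 mm
4–5: 37.3 mm
4–6: 12.3 mm
5–6: 25.0 mm
Closest pair: 4–6 at 12.3 mm.

4 and 6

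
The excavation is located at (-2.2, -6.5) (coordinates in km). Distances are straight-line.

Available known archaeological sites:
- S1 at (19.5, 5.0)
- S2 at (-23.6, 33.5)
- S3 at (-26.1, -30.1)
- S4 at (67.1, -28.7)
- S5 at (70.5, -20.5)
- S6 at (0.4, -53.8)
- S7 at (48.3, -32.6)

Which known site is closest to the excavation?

S1

Distances from (-2.2, -6.5):
S1: √((21.7)² + (11.5)²) = √(470.890 + 132.250) = 24.6 km
S2: √((-21.4)² + (40.0)²) = √(457.960 + 1600.000) = 45.4 km
S3: √((-23.9)² + (-23.6)²) = √(571.210 + 556.960) = 33.6 km
S4: √((69.3)² + (-22.2)²) = √(4802.490 + 492.840) = 72.8 km
S5: √((72.7)² + (-14.0)²) = √(5285.290 + 196.000) = 74.0 km
S6: √((2.6)² + (-47.3)²) = √(6.760 + 2237.290) = 47.4 km
S7: √((50.5)² + (-26.1)²) = √(2550.250 + 681.210) = 56.8 km
Minimum: S1 at 24.6 km.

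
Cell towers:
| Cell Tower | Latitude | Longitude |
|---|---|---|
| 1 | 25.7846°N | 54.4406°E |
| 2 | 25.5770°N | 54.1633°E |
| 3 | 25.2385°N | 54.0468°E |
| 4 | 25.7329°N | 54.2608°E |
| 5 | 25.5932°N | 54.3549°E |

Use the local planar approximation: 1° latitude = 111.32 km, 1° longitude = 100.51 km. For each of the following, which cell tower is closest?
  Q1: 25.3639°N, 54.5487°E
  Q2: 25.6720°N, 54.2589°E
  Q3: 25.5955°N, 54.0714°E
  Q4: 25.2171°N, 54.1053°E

Q1→5; Q2→4; Q3→2; Q4→3

Q1 at 25.3639°N, 54.5487°E:
  1: √((0.4207·111.32)² + (-0.1081·100.51)²) = √(2193.266571 + 118.051072) = 48.0762 km
  2: √((0.2131·111.32)² + (-0.3854·100.51)²) = √(562.747138 + 1500.520616) = 45.4232 km
  3: √((-0.1254·111.32)² + (-0.5019·100.51)²) = √(194.868422 + 2544.795788) = 52.3418 km
  4: √((0.3690·111.32)² + (-0.2879·100.51)²) = √(1687.326501 + 837.340073) = 50.2461 km
  5: √((0.2293·111.32)² + (-0.1938·100.51)²) = √(651.560135 + 379.425130) = 32.1090 km
  → nearest: 5 (32.1090 km)
Q2 at 25.6720°N, 54.2589°E:
  1: √((0.1126·111.32)² + (0.1817·100.51)²) = √(157.116999 + 333.525006) = 22.1504 km
  2: √((-0.0950·111.32)² + (-0.0956·100.51)²) = √(111.839085 + 92.328192) = 14.2887 km
  3: √((-0.4335·111.32)² + (-0.2121·100.51)²) = √(2328.759282 + 454.464415) = 52.7563 km
  4: √((0.0609·111.32)² + (0.0019·100.51)²) = √(45.960102 + 0.036469) = 6.7821 km
  5: √((-0.0788·111.32)² + (0.0960·100.51)²) = √(76.948265 + 93.102429) = 13.0403 km
  → nearest: 4 (6.7821 km)
Q3 at 25.5955°N, 54.0714°E:
  1: √((0.1891·111.32)² + (0.3692·100.51)²) = √(443.128266 + 1377.025335) = 42.6633 km
  2: √((-0.0185·111.32)² + (0.0919·100.51)²) = √(4.241211 + 85.319749) = 9.4637 km
  3: √((-0.3570·111.32)² + (-0.0246·100.51)²) = √(1579.366157 + 6.113484) = 39.8181 km
  4: √((0.1374·111.32)² + (0.1894·100.51)²) = √(233.948282 + 362.391911) = 24.4201 km
  5: √((-0.0023·111.32)² + (0.2835·100.51)²) = √(0.065554 + 811.941374) = 28.4957 km
  → nearest: 2 (9.4637 km)
Q4 at 25.2171°N, 54.1053°E:
  1: √((0.5675·111.32)² + (0.3353·100.51)²) = √(3990.966911 + 1135.757603) = 71.6011 km
  2: √((0.3599·111.32)² + (0.0580·100.51)²) = √(1605.129545 + 33.984003) = 40.4860 km
  3: √((0.0214·111.32)² + (-0.0585·100.51)²) = √(5.675106 + 34.572460) = 6.3441 km
  4: √((0.5158·111.32)² + (0.1555·100.51)²) = √(3296.925024 + 244.275175) = 59.5080 km
  5: √((0.3761·111.32)² + (0.2496·100.51)²) = √(1752.883537 + 629.372421) = 48.8084 km
  → nearest: 3 (6.3441 km)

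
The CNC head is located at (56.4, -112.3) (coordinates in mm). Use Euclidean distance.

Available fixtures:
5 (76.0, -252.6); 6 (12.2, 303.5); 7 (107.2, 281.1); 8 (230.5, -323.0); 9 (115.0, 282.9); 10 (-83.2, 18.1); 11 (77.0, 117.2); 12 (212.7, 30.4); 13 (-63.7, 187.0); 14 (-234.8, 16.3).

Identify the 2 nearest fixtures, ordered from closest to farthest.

Distances from (56.4, -112.3):
5: √((19.6)² + (-140.3)²) = √(384.160 + 19684.090) = 141.7 mm
6: √((-44.2)² + (415.8)²) = √(1953.640 + 172889.640) = 418.1 mm
7: √((50.8)² + (393.4)²) = √(2580.640 + 154763.560) = 396.7 mm
8: √((174.1)² + (-210.7)²) = √(30310.810 + 44394.490) = 273.3 mm
9: √((58.6)² + (395.2)²) = √(3433.960 + 156183.040) = 399.5 mm
10: √((-139.6)² + (130.4)²) = √(19488.160 + 17004.160) = 191.0 mm
11: √((20.6)² + (229.5)²) = √(424.360 + 52670.250) = 230.4 mm
12: √((156.3)² + (142.7)²) = √(24429.690 + 20363.290) = 211.6 mm
13: √((-120.1)² + (299.3)²) = √(14424.010 + 89580.490) = 322.5 mm
14: √((-291.2)² + (128.6)²) = √(84797.440 + 16537.960) = 318.3 mm
Sorted: 5 (141.7 mm) < 10 (191.0 mm) < 12 (211.6 mm) < 11 (230.4 mm) < …

5, 10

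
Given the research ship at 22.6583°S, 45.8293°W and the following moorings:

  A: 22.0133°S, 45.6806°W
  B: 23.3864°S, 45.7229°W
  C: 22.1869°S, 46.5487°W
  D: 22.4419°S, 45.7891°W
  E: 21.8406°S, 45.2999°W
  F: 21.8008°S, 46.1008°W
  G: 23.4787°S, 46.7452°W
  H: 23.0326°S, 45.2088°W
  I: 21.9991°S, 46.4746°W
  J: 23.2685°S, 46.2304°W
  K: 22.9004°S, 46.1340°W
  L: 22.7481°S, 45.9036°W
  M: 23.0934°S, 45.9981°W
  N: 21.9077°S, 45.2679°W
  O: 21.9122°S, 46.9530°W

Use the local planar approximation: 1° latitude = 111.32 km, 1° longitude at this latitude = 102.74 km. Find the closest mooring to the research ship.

L

Distances from 22.6583°S, 45.8293°W:
A: √((0.6450·111.32)² + (0.1487·102.74)²) = √(5155.441042 + 233.400112) = 73.4087 km
B: √((-0.7281·111.32)² + (0.1064·102.74)²) = √(6569.441618 + 119.498479) = 81.7859 km
C: √((0.4714·111.32)² + (-0.7194·102.74)²) = √(2753.756604 + 5462.858981) = 90.6455 km
D: √((0.2164·111.32)² + (0.0402·102.74)²) = √(580.311141 + 17.058123) = 24.4411 km
E: √((0.8177·111.32)² + (0.5294·102.74)²) = √(8285.798943 + 2958.332582) = 106.0383 km
F: √((0.8575·111.32)² + (-0.2715·102.74)²) = √(9112.019758 + 778.070215) = 99.4489 km
G: √((-0.8204·111.32)² + (-0.9159·102.74)²) = √(8340.607778 + 8854.728321) = 131.1310 km
H: √((-0.3743·111.32)² + (0.6205·102.74)²) = √(1736.145222 + 4064.084175) = 76.1592 km
I: √((0.6592·111.32)² + (-0.6453·102.74)²) = √(5384.939058 + 4395.440981) = 98.8958 km
J: √((-0.6102·111.32)² + (-0.4011·102.74)²) = √(4614.140365 + 1698.182835) = 79.4501 km
K: √((-0.2421·111.32)² + (-0.3047·102.74)²) = √(726.333331 + 979.995387) = 41.3077 km
L: √((-0.0898·111.32)² + (-0.0743·102.74)²) = √(99.930732 + 58.271574) = 12.5778 km
M: √((-0.4351·111.32)² + (-0.1688·102.74)²) = √(2345.981386 + 300.762722) = 51.4465 km
N: √((0.7506·111.32)² + (0.5614·102.74)²) = √(6981.737489 + 3326.778908) = 101.5309 km
O: √((0.7461·111.32)² + (-1.1237·102.74)²) = √(6898.274551 + 13328.457285) = 142.2207 km
Minimum: L at 12.5778 km.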